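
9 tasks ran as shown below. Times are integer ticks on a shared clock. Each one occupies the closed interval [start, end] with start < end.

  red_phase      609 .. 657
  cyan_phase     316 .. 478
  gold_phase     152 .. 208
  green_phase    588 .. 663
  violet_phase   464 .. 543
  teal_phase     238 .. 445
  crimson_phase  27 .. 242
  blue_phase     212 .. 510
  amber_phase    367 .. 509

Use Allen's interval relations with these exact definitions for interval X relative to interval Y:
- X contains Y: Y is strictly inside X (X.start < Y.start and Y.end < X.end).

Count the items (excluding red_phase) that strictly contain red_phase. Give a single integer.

Target red_phase = [609, 657].
amber_phase [367, 509] → before → no.
blue_phase [212, 510] → before → no.
crimson_phase [27, 242] → before → no.
cyan_phase [316, 478] → before → no.
gold_phase [152, 208] → before → no.
green_phase [588, 663] → contains → counts.
teal_phase [238, 445] → before → no.
violet_phase [464, 543] → before → no.
Total: 1.

1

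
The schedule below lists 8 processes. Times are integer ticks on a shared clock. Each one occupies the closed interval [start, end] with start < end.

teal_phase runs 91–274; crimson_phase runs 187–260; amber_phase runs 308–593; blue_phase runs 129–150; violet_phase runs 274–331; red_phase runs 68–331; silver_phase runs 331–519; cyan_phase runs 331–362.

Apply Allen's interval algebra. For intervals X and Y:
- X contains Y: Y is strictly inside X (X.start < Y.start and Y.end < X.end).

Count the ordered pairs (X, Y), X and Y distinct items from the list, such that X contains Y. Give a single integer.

7

Checking all 56 ordered pairs for relation 'contains'; matching pairs in alphabetical order:
(amber_phase, cyan_phase): amber_phase contains cyan_phase ✓
(amber_phase, silver_phase): amber_phase contains silver_phase ✓
(red_phase, blue_phase): red_phase contains blue_phase ✓
(red_phase, crimson_phase): red_phase contains crimson_phase ✓
(red_phase, teal_phase): red_phase contains teal_phase ✓
(teal_phase, blue_phase): teal_phase contains blue_phase ✓
(teal_phase, crimson_phase): teal_phase contains crimson_phase ✓
Count: 7.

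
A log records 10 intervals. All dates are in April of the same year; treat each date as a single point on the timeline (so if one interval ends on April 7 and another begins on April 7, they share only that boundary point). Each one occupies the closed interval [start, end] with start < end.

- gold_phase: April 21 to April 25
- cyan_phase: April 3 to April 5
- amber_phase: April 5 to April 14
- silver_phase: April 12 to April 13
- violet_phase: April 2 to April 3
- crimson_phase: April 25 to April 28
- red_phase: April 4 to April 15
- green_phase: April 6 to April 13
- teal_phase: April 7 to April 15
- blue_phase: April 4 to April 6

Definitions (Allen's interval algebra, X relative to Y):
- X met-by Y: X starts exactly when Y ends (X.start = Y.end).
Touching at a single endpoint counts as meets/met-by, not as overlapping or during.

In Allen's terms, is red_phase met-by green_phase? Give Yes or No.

No

red_phase = [April 4, April 15], green_phase = [April 6, April 13].
Actual relation of red_phase to green_phase: contains.
Asked whether 'met-by' holds → No.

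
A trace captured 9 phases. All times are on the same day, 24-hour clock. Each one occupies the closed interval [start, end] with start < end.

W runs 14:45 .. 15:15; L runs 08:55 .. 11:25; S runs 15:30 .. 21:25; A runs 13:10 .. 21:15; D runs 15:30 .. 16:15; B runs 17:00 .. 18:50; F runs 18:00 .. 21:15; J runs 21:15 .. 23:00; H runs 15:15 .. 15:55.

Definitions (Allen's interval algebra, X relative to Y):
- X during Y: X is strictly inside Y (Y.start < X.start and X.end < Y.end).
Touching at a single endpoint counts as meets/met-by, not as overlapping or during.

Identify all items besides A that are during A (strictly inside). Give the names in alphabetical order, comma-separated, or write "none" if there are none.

Target A = [13:10, 21:15].
B [17:00, 18:50] → during → yes.
D [15:30, 16:15] → during → yes.
F [18:00, 21:15] → finishes → no.
H [15:15, 15:55] → during → yes.
J [21:15, 23:00] → met-by → no.
L [08:55, 11:25] → before → no.
S [15:30, 21:25] → overlapped-by → no.
W [14:45, 15:15] → during → yes.
Result: B, D, H, W.

B, D, H, W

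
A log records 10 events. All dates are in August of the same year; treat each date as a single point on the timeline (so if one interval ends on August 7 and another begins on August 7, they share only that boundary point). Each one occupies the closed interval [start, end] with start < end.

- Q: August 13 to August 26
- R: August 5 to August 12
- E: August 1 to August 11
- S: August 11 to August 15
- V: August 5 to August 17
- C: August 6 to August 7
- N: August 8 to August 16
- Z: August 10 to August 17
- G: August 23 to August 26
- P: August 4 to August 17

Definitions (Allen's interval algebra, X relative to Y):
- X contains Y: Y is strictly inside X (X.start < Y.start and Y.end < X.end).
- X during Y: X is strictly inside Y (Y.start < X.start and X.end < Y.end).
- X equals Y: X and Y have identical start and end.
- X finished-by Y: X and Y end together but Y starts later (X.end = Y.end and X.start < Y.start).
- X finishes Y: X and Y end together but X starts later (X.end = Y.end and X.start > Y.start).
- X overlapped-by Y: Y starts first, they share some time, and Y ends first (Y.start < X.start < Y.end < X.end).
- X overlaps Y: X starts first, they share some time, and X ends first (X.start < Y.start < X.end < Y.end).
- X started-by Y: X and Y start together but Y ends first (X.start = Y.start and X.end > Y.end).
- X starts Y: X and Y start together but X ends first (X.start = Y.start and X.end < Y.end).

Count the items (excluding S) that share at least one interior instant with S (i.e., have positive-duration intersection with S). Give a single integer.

6

Target S = [August 11, August 15].
C [August 6, August 7] → before → no.
E [August 1, August 11] → meets → no.
G [August 23, August 26] → after → no.
N [August 8, August 16] → contains → counts.
P [August 4, August 17] → contains → counts.
Q [August 13, August 26] → overlapped-by → counts.
R [August 5, August 12] → overlaps → counts.
V [August 5, August 17] → contains → counts.
Z [August 10, August 17] → contains → counts.
Total: 6.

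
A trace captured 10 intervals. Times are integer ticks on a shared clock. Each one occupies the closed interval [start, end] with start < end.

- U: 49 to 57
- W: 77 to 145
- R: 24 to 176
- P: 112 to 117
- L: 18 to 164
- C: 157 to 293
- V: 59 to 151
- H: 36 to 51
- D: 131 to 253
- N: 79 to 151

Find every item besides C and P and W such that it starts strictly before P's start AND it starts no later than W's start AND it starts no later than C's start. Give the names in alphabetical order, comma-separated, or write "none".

Conditions: its start is strictly before P's start (X.start < 112) AND its start is no later than W's start (X.start <= 77) AND its start is no later than C's start (X.start <= 157).
D: start 131 < 112? ✗; start 131 <= 77? ✗; start 131 <= 157? ✓ → no.
H: start 36 < 112? ✓; start 36 <= 77? ✓; start 36 <= 157? ✓ → yes.
L: start 18 < 112? ✓; start 18 <= 77? ✓; start 18 <= 157? ✓ → yes.
N: start 79 < 112? ✓; start 79 <= 77? ✗; start 79 <= 157? ✓ → no.
R: start 24 < 112? ✓; start 24 <= 77? ✓; start 24 <= 157? ✓ → yes.
U: start 49 < 112? ✓; start 49 <= 77? ✓; start 49 <= 157? ✓ → yes.
V: start 59 < 112? ✓; start 59 <= 77? ✓; start 59 <= 157? ✓ → yes.
Result: H, L, R, U, V.

H, L, R, U, V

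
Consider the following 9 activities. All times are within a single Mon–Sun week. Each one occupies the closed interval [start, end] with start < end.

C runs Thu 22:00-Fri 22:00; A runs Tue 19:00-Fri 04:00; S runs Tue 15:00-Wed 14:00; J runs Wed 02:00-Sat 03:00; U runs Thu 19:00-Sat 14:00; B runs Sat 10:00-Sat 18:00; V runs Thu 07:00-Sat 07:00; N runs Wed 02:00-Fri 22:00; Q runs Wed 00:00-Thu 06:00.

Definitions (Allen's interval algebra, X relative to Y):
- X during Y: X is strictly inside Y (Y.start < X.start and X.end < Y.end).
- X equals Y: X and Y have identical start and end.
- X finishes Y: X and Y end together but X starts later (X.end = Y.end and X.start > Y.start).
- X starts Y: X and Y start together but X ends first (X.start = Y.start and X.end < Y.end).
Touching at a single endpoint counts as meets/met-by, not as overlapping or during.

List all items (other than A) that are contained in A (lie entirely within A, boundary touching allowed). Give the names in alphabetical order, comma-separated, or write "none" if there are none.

Q

Target A = [Tue 19:00, Fri 04:00].
B [Sat 10:00, Sat 18:00] → after → no.
C [Thu 22:00, Fri 22:00] → overlapped-by → no.
J [Wed 02:00, Sat 03:00] → overlapped-by → no.
N [Wed 02:00, Fri 22:00] → overlapped-by → no.
Q [Wed 00:00, Thu 06:00] → during → yes.
S [Tue 15:00, Wed 14:00] → overlaps → no.
U [Thu 19:00, Sat 14:00] → overlapped-by → no.
V [Thu 07:00, Sat 07:00] → overlapped-by → no.
Result: Q.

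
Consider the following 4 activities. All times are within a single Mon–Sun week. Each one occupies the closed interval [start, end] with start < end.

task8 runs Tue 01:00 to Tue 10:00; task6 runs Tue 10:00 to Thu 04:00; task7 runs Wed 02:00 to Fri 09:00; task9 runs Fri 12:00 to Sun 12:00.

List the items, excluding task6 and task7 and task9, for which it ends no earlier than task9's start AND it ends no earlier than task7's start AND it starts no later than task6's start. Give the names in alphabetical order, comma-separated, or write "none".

none

Conditions: its end is no earlier than task9's start (X.end >= Fri 12:00) AND its end is no earlier than task7's start (X.end >= Wed 02:00) AND its start is no later than task6's start (X.start <= Tue 10:00).
task8: end Tue 10:00 >= Fri 12:00? ✗; end Tue 10:00 >= Wed 02:00? ✗; start Tue 01:00 <= Tue 10:00? ✓ → no.
Result: none.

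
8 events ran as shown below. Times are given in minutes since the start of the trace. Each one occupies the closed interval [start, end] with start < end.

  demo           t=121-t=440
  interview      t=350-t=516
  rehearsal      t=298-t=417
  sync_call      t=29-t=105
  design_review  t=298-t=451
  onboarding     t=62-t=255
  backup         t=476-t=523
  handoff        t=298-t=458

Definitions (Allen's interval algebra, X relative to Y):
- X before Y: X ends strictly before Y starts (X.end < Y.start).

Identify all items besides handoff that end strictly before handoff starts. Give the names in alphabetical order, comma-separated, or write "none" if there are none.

Target handoff = [t=298, t=458].
backup [t=476, t=523] → after → no.
demo [t=121, t=440] → overlaps → no.
design_review [t=298, t=451] → starts → no.
interview [t=350, t=516] → overlapped-by → no.
onboarding [t=62, t=255] → before → yes.
rehearsal [t=298, t=417] → starts → no.
sync_call [t=29, t=105] → before → yes.
Result: onboarding, sync_call.

onboarding, sync_call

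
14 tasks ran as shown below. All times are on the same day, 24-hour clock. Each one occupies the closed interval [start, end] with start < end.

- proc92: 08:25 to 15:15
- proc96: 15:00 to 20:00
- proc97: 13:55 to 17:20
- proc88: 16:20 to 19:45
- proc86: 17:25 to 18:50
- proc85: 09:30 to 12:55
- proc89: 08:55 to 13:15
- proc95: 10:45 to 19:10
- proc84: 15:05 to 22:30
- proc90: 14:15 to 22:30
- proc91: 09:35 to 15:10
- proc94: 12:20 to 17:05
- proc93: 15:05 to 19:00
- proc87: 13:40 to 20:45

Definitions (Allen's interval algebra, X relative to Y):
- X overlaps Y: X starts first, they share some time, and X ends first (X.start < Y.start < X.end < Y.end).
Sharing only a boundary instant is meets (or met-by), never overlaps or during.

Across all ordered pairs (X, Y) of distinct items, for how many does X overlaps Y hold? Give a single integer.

Checking all 182 ordered pairs for relation 'overlaps'; matching pairs in alphabetical order:
(proc85, proc91): proc85 overlaps proc91 ✓
(proc85, proc94): proc85 overlaps proc94 ✓
(proc85, proc95): proc85 overlaps proc95 ✓
(proc87, proc84): proc87 overlaps proc84 ✓
(proc87, proc90): proc87 overlaps proc90 ✓
(proc89, proc91): proc89 overlaps proc91 ✓
(proc89, proc94): proc89 overlaps proc94 ✓
(proc89, proc95): proc89 overlaps proc95 ✓
(proc91, proc84): proc91 overlaps proc84 ✓
(proc91, proc87): proc91 overlaps proc87 ✓
(proc91, proc90): proc91 overlaps proc90 ✓
(proc91, proc93): proc91 overlaps proc93 ✓
(proc91, proc94): proc91 overlaps proc94 ✓
(proc91, proc95): proc91 overlaps proc95 ✓
(proc91, proc96): proc91 overlaps proc96 ✓
(proc91, proc97): proc91 overlaps proc97 ✓
(proc92, proc84): proc92 overlaps proc84 ✓
(proc92, proc87): proc92 overlaps proc87 ✓
(proc92, proc90): proc92 overlaps proc90 ✓
(proc92, proc93): proc92 overlaps proc93 ✓
(proc92, proc94): proc92 overlaps proc94 ✓
(proc92, proc95): proc92 overlaps proc95 ✓
(proc92, proc96): proc92 overlaps proc96 ✓
(proc92, proc97): proc92 overlaps proc97 ✓
... plus 19 further pairs not listed.
Count: 43.

43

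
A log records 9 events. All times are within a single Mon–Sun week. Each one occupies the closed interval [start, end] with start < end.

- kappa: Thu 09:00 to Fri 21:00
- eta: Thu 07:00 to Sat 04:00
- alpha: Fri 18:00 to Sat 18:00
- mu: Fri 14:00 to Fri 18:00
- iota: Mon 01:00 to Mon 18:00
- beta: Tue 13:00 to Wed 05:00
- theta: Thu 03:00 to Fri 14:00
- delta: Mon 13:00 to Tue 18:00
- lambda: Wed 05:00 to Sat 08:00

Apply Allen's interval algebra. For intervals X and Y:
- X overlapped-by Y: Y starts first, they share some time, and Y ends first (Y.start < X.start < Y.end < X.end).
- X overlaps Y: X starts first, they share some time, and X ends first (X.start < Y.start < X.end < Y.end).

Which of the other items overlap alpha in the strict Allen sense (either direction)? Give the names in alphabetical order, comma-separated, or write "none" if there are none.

Target alpha = [Fri 18:00, Sat 18:00].
beta [Tue 13:00, Wed 05:00] → before → no.
delta [Mon 13:00, Tue 18:00] → before → no.
eta [Thu 07:00, Sat 04:00] → overlaps → yes.
iota [Mon 01:00, Mon 18:00] → before → no.
kappa [Thu 09:00, Fri 21:00] → overlaps → yes.
lambda [Wed 05:00, Sat 08:00] → overlaps → yes.
mu [Fri 14:00, Fri 18:00] → meets → no.
theta [Thu 03:00, Fri 14:00] → before → no.
Result: eta, kappa, lambda.

eta, kappa, lambda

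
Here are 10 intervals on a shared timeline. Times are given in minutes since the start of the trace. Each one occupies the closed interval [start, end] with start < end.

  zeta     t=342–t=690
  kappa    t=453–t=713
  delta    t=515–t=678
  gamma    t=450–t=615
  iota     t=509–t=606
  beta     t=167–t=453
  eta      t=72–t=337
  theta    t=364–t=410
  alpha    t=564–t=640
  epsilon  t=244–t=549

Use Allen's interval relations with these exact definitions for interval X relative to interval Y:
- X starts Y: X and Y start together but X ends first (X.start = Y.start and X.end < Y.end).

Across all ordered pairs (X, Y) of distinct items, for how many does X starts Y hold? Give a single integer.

0

Checking all 90 ordered pairs for relation 'starts'; matching pairs in alphabetical order:
No pair satisfies it.
Count: 0.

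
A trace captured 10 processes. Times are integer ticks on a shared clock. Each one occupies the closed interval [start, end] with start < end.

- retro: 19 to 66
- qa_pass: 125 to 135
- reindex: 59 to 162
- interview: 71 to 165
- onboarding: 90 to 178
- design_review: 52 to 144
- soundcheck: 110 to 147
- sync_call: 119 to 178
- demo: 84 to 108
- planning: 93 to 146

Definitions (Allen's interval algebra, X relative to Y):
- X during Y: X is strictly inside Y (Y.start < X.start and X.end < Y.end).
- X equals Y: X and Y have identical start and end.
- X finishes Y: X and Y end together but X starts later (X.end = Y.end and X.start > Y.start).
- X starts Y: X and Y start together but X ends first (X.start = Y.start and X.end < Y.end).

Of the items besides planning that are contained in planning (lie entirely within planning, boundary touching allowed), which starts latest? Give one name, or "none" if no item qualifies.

Target planning = [93, 146].
demo [84, 108] → overlaps → excluded.
design_review [52, 144] → overlaps → excluded.
interview [71, 165] → contains → excluded.
onboarding [90, 178] → contains → excluded.
qa_pass [125, 135] → during → candidate.
reindex [59, 162] → contains → excluded.
retro [19, 66] → before → excluded.
soundcheck [110, 147] → overlapped-by → excluded.
sync_call [119, 178] → overlapped-by → excluded.
Among candidates, latest start is 125 → qa_pass.

qa_pass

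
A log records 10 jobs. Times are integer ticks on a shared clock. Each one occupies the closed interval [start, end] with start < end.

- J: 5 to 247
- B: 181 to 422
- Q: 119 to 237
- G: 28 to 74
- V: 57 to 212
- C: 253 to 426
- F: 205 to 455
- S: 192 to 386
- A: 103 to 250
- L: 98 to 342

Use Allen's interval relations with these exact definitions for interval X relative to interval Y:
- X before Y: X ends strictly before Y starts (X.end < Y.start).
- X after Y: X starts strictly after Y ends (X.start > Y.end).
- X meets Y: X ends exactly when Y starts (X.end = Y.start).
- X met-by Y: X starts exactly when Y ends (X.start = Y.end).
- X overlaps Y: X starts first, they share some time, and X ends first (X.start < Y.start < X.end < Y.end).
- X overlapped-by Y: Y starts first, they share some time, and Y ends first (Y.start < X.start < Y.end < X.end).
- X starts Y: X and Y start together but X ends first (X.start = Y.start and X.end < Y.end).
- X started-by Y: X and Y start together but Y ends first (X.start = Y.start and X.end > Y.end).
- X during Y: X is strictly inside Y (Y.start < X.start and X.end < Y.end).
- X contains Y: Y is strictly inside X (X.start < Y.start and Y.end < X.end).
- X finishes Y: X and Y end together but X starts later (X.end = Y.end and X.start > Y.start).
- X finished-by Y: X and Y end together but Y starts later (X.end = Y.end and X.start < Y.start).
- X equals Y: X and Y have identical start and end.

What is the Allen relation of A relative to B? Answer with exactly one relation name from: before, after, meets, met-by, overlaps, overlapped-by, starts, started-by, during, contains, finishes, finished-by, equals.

overlaps

A = [103, 250]; B = [181, 422].
Compare endpoints: A.start < B.start, A.start < B.end, A.end > B.start, A.end < B.end.
That pattern is 'overlaps'.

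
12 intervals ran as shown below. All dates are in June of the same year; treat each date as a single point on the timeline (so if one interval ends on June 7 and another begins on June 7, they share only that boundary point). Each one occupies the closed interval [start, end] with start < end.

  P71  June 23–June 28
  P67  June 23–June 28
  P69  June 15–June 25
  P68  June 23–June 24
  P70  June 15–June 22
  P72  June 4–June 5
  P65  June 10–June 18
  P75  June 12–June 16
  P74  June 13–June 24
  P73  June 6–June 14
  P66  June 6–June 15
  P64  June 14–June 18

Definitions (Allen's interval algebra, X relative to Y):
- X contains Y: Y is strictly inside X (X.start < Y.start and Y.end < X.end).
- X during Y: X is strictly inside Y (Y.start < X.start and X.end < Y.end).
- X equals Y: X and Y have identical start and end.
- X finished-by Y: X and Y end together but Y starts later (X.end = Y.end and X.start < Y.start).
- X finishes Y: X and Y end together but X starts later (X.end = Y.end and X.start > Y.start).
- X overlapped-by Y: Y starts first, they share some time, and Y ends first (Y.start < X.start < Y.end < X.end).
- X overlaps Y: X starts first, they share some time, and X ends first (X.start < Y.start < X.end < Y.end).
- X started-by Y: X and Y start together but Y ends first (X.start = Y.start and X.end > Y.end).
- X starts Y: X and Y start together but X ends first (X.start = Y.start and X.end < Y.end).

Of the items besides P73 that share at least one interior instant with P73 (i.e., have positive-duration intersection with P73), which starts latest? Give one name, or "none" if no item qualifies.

P74

Target P73 = [June 6, June 14].
P64 [June 14, June 18] → met-by → excluded.
P65 [June 10, June 18] → overlapped-by → candidate.
P66 [June 6, June 15] → started-by → candidate.
P67 [June 23, June 28] → after → excluded.
P68 [June 23, June 24] → after → excluded.
P69 [June 15, June 25] → after → excluded.
P70 [June 15, June 22] → after → excluded.
P71 [June 23, June 28] → after → excluded.
P72 [June 4, June 5] → before → excluded.
P74 [June 13, June 24] → overlapped-by → candidate.
P75 [June 12, June 16] → overlapped-by → candidate.
Among candidates, latest start is June 13 → P74.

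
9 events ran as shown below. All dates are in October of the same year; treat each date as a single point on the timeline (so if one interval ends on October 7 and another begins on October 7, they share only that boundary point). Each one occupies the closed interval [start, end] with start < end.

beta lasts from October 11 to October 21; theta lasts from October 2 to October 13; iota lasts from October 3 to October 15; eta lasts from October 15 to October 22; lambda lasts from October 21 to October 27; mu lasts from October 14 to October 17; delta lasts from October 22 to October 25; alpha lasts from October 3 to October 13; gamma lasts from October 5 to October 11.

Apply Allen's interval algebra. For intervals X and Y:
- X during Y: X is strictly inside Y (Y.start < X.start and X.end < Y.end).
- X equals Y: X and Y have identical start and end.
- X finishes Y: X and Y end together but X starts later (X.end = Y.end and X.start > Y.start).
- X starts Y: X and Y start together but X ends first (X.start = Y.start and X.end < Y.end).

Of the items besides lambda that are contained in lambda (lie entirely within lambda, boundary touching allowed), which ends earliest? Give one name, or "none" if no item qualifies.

Target lambda = [October 21, October 27].
alpha [October 3, October 13] → before → excluded.
beta [October 11, October 21] → meets → excluded.
delta [October 22, October 25] → during → candidate.
eta [October 15, October 22] → overlaps → excluded.
gamma [October 5, October 11] → before → excluded.
iota [October 3, October 15] → before → excluded.
mu [October 14, October 17] → before → excluded.
theta [October 2, October 13] → before → excluded.
Among candidates, earliest end is October 25 → delta.

delta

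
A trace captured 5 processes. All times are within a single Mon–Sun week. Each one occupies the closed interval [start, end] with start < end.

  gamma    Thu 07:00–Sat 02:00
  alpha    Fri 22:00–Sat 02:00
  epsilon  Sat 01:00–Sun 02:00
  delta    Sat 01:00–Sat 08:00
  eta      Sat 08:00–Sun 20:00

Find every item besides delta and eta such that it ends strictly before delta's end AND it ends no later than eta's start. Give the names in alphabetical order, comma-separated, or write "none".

Conditions: its end is strictly before delta's end (X.end < Sat 08:00) AND its end is no later than eta's start (X.end <= Sat 08:00).
alpha: end Sat 02:00 < Sat 08:00? ✓; end Sat 02:00 <= Sat 08:00? ✓ → yes.
epsilon: end Sun 02:00 < Sat 08:00? ✗; end Sun 02:00 <= Sat 08:00? ✗ → no.
gamma: end Sat 02:00 < Sat 08:00? ✓; end Sat 02:00 <= Sat 08:00? ✓ → yes.
Result: alpha, gamma.

alpha, gamma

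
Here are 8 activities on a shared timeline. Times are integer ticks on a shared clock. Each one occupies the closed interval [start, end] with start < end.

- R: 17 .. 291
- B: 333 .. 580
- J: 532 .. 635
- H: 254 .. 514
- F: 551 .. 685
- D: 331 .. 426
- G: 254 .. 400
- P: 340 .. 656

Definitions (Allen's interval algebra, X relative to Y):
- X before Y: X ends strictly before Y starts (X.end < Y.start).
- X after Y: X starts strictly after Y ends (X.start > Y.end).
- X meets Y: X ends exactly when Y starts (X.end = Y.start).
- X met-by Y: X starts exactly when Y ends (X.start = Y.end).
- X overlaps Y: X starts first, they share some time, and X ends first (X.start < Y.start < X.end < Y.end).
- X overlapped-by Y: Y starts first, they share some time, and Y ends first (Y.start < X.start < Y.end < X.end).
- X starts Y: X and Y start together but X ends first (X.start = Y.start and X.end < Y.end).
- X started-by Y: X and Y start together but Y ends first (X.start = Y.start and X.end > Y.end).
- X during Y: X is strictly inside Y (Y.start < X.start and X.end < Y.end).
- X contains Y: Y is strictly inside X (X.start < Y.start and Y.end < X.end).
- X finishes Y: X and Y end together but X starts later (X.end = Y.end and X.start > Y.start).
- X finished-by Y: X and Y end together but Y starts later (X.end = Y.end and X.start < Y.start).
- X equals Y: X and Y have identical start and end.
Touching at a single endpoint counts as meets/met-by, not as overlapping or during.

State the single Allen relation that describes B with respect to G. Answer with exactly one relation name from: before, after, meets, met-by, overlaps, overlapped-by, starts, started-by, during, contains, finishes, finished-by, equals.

B = [333, 580]; G = [254, 400].
Compare endpoints: B.start > G.start, B.start < G.end, B.end > G.start, B.end > G.end.
That pattern is 'overlapped-by'.

overlapped-by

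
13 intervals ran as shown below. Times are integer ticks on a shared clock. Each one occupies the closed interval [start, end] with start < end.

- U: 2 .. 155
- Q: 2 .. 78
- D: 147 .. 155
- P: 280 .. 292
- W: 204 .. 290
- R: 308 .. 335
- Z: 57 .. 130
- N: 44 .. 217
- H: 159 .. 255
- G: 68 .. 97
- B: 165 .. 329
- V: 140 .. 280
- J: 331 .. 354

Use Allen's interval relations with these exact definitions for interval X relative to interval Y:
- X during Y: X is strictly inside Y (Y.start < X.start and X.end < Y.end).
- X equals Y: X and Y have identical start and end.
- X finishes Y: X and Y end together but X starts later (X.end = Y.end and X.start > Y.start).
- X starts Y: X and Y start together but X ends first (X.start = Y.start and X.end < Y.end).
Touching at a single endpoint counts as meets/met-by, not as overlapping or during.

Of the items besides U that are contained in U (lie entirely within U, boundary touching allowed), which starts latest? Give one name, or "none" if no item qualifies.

D

Target U = [2, 155].
B [165, 329] → after → excluded.
D [147, 155] → finishes → candidate.
G [68, 97] → during → candidate.
H [159, 255] → after → excluded.
J [331, 354] → after → excluded.
N [44, 217] → overlapped-by → excluded.
P [280, 292] → after → excluded.
Q [2, 78] → starts → candidate.
R [308, 335] → after → excluded.
V [140, 280] → overlapped-by → excluded.
W [204, 290] → after → excluded.
Z [57, 130] → during → candidate.
Among candidates, latest start is 147 → D.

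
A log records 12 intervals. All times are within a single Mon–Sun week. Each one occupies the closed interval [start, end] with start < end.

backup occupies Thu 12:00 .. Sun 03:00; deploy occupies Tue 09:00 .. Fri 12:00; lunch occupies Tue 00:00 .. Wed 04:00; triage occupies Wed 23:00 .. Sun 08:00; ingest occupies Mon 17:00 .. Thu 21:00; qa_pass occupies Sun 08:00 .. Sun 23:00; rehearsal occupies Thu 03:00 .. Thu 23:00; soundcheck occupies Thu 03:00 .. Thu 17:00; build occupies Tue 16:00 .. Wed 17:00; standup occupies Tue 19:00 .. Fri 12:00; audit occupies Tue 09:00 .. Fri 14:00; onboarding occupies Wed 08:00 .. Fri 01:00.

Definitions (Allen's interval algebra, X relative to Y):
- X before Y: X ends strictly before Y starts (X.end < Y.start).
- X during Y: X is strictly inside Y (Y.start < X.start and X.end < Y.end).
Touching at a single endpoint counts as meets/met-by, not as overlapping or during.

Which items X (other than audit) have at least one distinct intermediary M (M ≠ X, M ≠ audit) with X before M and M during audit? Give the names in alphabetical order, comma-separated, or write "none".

build, lunch

Target audit = [Tue 09:00, Fri 14:00].
Intermediaries M with M during audit: build, onboarding, rehearsal, soundcheck, standup.
Via build — items with X before build: none.
Via onboarding — items with X before onboarding: lunch.
Via rehearsal — items with X before rehearsal: build, lunch.
Via soundcheck — items with X before soundcheck: build, lunch.
Via standup — items with X before standup: none.
Union: build, lunch.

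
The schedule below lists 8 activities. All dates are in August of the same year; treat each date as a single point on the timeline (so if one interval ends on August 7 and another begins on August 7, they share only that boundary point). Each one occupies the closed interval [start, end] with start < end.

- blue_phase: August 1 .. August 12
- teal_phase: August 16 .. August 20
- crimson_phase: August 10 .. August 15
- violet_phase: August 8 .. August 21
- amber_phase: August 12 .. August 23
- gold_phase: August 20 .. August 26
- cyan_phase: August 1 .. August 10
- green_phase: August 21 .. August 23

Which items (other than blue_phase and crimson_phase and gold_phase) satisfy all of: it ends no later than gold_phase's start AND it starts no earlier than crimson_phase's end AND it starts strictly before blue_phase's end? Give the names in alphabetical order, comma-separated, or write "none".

Conditions: its end is no later than gold_phase's start (X.end <= August 20) AND its start is no earlier than crimson_phase's end (X.start >= August 15) AND its start is strictly before blue_phase's end (X.start < August 12).
amber_phase: end August 23 <= August 20? ✗; start August 12 >= August 15? ✗; start August 12 < August 12? ✗ → no.
cyan_phase: end August 10 <= August 20? ✓; start August 1 >= August 15? ✗; start August 1 < August 12? ✓ → no.
green_phase: end August 23 <= August 20? ✗; start August 21 >= August 15? ✓; start August 21 < August 12? ✗ → no.
teal_phase: end August 20 <= August 20? ✓; start August 16 >= August 15? ✓; start August 16 < August 12? ✗ → no.
violet_phase: end August 21 <= August 20? ✗; start August 8 >= August 15? ✗; start August 8 < August 12? ✓ → no.
Result: none.

none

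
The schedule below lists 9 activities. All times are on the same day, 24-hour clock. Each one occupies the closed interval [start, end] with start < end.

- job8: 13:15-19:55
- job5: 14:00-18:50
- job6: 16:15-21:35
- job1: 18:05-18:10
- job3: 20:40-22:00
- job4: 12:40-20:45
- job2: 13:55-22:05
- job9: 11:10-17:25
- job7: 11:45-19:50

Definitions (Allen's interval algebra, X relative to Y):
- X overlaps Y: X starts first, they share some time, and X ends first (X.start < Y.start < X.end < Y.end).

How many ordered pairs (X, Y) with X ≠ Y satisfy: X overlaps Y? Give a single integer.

Checking all 72 ordered pairs for relation 'overlaps'; matching pairs in alphabetical order:
(job4, job2): job4 overlaps job2 ✓
(job4, job3): job4 overlaps job3 ✓
(job4, job6): job4 overlaps job6 ✓
(job5, job6): job5 overlaps job6 ✓
(job6, job3): job6 overlaps job3 ✓
(job7, job2): job7 overlaps job2 ✓
(job7, job4): job7 overlaps job4 ✓
(job7, job6): job7 overlaps job6 ✓
(job7, job8): job7 overlaps job8 ✓
(job8, job2): job8 overlaps job2 ✓
(job8, job6): job8 overlaps job6 ✓
(job9, job2): job9 overlaps job2 ✓
(job9, job4): job9 overlaps job4 ✓
(job9, job5): job9 overlaps job5 ✓
(job9, job6): job9 overlaps job6 ✓
(job9, job7): job9 overlaps job7 ✓
(job9, job8): job9 overlaps job8 ✓
Count: 17.

17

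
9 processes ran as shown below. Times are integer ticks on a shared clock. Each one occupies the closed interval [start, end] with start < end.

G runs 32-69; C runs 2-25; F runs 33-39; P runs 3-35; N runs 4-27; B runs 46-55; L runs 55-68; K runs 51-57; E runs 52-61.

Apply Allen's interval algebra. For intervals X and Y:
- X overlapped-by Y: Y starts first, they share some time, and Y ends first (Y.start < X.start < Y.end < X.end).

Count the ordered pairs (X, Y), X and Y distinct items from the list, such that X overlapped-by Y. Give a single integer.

Checking all 72 ordered pairs for relation 'overlapped-by'; matching pairs in alphabetical order:
(E, B): E overlapped-by B ✓
(E, K): E overlapped-by K ✓
(F, P): F overlapped-by P ✓
(G, P): G overlapped-by P ✓
(K, B): K overlapped-by B ✓
(L, E): L overlapped-by E ✓
(L, K): L overlapped-by K ✓
(N, C): N overlapped-by C ✓
(P, C): P overlapped-by C ✓
Count: 9.

9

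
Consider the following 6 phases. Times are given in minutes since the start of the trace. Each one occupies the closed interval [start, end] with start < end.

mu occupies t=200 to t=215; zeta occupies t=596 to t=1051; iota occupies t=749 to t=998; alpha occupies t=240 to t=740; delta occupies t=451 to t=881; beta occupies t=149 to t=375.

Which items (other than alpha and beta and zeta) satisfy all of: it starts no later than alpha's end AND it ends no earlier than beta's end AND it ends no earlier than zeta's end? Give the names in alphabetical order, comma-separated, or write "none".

none

Conditions: its start is no later than alpha's end (X.start <= t=740) AND its end is no earlier than beta's end (X.end >= t=375) AND its end is no earlier than zeta's end (X.end >= t=1051).
delta: start t=451 <= t=740? ✓; end t=881 >= t=375? ✓; end t=881 >= t=1051? ✗ → no.
iota: start t=749 <= t=740? ✗; end t=998 >= t=375? ✓; end t=998 >= t=1051? ✗ → no.
mu: start t=200 <= t=740? ✓; end t=215 >= t=375? ✗; end t=215 >= t=1051? ✗ → no.
Result: none.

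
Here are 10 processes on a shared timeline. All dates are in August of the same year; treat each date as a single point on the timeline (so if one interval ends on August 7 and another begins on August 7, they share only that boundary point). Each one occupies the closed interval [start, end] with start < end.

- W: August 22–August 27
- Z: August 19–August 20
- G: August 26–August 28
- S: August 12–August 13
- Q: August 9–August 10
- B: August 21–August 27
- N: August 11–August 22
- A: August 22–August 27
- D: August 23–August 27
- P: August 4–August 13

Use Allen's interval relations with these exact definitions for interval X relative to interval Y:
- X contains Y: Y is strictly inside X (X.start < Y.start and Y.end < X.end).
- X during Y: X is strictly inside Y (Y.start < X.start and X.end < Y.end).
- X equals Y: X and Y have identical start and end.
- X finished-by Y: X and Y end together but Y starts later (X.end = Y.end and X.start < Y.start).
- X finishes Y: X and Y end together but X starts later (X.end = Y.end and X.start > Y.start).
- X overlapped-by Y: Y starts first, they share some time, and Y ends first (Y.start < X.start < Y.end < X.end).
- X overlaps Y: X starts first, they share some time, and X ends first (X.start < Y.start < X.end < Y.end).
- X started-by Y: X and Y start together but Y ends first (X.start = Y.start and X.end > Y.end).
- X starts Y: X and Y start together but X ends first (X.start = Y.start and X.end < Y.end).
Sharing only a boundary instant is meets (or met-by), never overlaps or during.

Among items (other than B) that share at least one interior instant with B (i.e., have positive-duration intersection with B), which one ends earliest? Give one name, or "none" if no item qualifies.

Target B = [August 21, August 27].
A [August 22, August 27] → finishes → candidate.
D [August 23, August 27] → finishes → candidate.
G [August 26, August 28] → overlapped-by → candidate.
N [August 11, August 22] → overlaps → candidate.
P [August 4, August 13] → before → excluded.
Q [August 9, August 10] → before → excluded.
S [August 12, August 13] → before → excluded.
W [August 22, August 27] → finishes → candidate.
Z [August 19, August 20] → before → excluded.
Among candidates, earliest end is August 22 → N.

N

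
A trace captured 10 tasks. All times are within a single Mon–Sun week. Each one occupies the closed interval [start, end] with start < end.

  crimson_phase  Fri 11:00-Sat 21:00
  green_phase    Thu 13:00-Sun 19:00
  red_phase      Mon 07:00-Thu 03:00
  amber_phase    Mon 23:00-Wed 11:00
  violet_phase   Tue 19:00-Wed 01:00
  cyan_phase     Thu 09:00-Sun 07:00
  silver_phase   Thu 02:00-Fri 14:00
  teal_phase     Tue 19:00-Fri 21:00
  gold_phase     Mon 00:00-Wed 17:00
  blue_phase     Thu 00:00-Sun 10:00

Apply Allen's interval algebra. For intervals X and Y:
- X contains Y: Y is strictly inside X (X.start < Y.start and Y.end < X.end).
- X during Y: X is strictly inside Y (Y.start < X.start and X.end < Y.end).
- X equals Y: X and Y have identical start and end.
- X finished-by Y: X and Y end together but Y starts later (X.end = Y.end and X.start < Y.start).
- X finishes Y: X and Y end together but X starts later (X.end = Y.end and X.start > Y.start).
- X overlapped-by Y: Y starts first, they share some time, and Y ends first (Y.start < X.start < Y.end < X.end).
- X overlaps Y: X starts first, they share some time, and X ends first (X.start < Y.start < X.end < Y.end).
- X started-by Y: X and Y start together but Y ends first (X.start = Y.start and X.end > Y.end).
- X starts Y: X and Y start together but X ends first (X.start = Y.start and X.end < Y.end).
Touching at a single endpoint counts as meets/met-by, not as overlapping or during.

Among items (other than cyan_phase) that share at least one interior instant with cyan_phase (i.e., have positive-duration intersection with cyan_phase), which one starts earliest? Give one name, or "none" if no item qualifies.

teal_phase

Target cyan_phase = [Thu 09:00, Sun 07:00].
amber_phase [Mon 23:00, Wed 11:00] → before → excluded.
blue_phase [Thu 00:00, Sun 10:00] → contains → candidate.
crimson_phase [Fri 11:00, Sat 21:00] → during → candidate.
gold_phase [Mon 00:00, Wed 17:00] → before → excluded.
green_phase [Thu 13:00, Sun 19:00] → overlapped-by → candidate.
red_phase [Mon 07:00, Thu 03:00] → before → excluded.
silver_phase [Thu 02:00, Fri 14:00] → overlaps → candidate.
teal_phase [Tue 19:00, Fri 21:00] → overlaps → candidate.
violet_phase [Tue 19:00, Wed 01:00] → before → excluded.
Among candidates, earliest start is Tue 19:00 → teal_phase.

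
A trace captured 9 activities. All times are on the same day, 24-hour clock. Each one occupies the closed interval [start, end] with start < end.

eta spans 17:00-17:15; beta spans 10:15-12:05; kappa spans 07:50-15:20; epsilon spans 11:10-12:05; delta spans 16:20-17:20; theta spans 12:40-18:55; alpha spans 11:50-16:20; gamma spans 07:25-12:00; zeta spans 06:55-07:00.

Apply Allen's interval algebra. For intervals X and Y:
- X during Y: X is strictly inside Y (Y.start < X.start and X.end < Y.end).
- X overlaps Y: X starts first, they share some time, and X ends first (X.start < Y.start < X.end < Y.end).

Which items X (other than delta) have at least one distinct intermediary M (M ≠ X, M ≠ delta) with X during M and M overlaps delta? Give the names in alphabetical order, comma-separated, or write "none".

none

Target delta = [16:20, 17:20].
Intermediaries M with M overlaps delta: none.
Union: none.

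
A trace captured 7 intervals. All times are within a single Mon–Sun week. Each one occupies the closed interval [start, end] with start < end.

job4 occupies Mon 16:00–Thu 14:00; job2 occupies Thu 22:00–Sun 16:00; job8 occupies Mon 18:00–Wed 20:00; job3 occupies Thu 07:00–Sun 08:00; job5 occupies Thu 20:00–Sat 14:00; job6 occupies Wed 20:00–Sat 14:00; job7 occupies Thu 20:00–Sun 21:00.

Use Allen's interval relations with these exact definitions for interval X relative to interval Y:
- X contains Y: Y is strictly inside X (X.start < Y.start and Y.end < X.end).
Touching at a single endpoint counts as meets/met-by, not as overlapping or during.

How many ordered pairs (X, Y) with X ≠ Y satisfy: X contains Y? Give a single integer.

3

Checking all 42 ordered pairs for relation 'contains'; matching pairs in alphabetical order:
(job3, job5): job3 contains job5 ✓
(job4, job8): job4 contains job8 ✓
(job7, job2): job7 contains job2 ✓
Count: 3.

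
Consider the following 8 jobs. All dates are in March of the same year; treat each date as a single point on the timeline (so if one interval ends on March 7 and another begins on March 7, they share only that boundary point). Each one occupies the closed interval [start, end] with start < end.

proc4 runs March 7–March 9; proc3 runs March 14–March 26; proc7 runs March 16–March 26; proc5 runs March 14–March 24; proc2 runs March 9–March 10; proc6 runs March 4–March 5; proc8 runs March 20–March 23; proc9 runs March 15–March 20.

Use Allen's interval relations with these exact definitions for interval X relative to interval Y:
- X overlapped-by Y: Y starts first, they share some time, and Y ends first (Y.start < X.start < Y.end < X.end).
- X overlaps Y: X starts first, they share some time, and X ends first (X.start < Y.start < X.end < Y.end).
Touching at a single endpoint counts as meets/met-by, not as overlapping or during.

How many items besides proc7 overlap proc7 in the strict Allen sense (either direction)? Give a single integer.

2

Target proc7 = [March 16, March 26].
proc2 [March 9, March 10] → before → no.
proc3 [March 14, March 26] → finished-by → no.
proc4 [March 7, March 9] → before → no.
proc5 [March 14, March 24] → overlaps → counts.
proc6 [March 4, March 5] → before → no.
proc8 [March 20, March 23] → during → no.
proc9 [March 15, March 20] → overlaps → counts.
Total: 2.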